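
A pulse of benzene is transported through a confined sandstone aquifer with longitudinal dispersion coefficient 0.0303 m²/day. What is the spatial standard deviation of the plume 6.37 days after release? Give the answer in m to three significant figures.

0.621 m

Dispersive spreading gives a Gaussian with σ² = 2Dt; advection only shifts the center.
σ = √(2 × 0.0303 × 6.37) = 0.621 m.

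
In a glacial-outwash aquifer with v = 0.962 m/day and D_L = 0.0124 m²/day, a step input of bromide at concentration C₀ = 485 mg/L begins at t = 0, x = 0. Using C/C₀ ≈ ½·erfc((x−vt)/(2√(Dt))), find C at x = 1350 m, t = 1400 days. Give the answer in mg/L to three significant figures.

142 mg/L

For a continuous step input, C/C₀ ≈ ½·erfc((x−vt)/(2√(Dt))).
vt = 0.962 × 1400 = 1346.8 m and 2√(Dt) = 2√(0.0124 × 1400) = 8.333 m.
Argument (x−vt)/(2√(Dt)) = (1350 − 1346.8)/8.333 = 0.3840; ½·erfc(0.3840) = 0.2935.
C = 485 × 0.2935 = 142 mg/L.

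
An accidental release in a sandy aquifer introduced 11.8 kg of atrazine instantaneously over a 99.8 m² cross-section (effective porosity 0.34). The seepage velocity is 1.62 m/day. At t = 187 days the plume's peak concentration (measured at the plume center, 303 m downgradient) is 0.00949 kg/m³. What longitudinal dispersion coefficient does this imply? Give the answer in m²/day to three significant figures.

0.571 m²/day

At the plume center C_max = M/(n_e·A·√(4πDt)), so D = M²/(4πt·(n_e·A·C_max)²).
n_e·A·C_max = 0.34 × 99.8 × 0.00949 = 0.3220 kg/m.
D = 11.8²/(4π × 187 × 0.3220²) = 0.571 m²/day.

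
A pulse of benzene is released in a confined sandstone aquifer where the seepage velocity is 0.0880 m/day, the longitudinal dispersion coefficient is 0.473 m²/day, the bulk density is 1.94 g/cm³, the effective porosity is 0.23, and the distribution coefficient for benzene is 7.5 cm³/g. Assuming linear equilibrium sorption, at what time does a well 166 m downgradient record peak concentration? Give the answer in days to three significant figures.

Retardation factor R = 1 + ρ_b·K_d/n = 1 + 1.94 × 7.5/0.23 = 64.26.
Sorption retards both mechanisms: v_R = v/R = 0.001369 m/day, D_R = D/R = 0.007361 m²/day.
Peak time from v_R²t² + 2D_R t − x² = 0: t = (√(D_R² + v_R²x²) − D_R)/v_R².
√(D_R² + v_R²x²) = √(0.007361² + 0.001369² × 166²) = 0.2274; v_R² = 1.874e-06.
t = (0.2274 − 0.007361)/1.874e-06 = 117000 days.

117000 days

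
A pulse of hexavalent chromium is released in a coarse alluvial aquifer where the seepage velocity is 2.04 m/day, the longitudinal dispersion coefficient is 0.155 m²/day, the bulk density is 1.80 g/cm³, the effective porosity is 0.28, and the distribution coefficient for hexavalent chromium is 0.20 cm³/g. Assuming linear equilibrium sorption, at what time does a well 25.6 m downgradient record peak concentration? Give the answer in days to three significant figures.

Retardation factor R = 1 + ρ_b·K_d/n = 1 + 1.80 × 0.20/0.28 = 2.286.
Sorption retards both mechanisms: v_R = v/R = 0.8924 m/day, D_R = D/R = 0.06780 m²/day.
Peak time from v_R²t² + 2D_R t − x² = 0: t = (√(D_R² + v_R²x²) − D_R)/v_R².
√(D_R² + v_R²x²) = √(0.06780² + 0.8924² × 25.6²) = 22.85; v_R² = 0.7964.
t = (22.85 − 0.06780)/0.7964 = 28.6 days.

28.6 days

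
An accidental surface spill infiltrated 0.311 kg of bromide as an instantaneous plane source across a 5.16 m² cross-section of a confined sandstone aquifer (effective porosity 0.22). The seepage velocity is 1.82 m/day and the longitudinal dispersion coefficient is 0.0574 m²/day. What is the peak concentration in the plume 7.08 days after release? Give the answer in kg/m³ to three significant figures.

The peak of an instantaneous 1D plume sits at x = vt; there the Gaussian factor is 1 and C_max = M/(n_e·A·√(4πDt)), where n_e·A is the pore area the mass is dissolved in.
√(4πDt) = √(4π × 0.0574 × 7.08) = 2.260 m, so C_max = 0.311/(0.22 × 5.16 × 2.260) = 0.121 kg/m³.

0.121 kg/m³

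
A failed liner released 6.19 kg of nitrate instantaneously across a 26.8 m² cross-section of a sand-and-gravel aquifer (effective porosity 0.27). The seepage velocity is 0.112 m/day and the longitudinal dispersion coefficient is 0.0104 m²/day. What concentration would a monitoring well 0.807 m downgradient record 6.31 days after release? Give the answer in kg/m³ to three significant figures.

For an instantaneous plane source, C(x,t) = M/(n_e·A·√(4πDt)) · exp(−(x−vt)²/(4Dt)), with n_e·A the pore (flow) area.
Plume center vt = 0.112 × 6.31 = 0.70672 m, so the well at 0.807 m is 0.10028 m downgradient of the peak.
√(4πDt) = 0.9081 m, giving peak height M/(n_e·A·√(4πDt)) = 6.19/(0.27 × 26.8 × 0.9081) = 0.9420 kg/m³.
(x−vt)²/(4Dt) = (0.10028)²/(4 × 0.0104 × 6.31) = 0.03831; exp(−0.03831) = 0.9624.
C = 0.9420 × 0.9624 = 0.907 kg/m³.

0.907 kg/m³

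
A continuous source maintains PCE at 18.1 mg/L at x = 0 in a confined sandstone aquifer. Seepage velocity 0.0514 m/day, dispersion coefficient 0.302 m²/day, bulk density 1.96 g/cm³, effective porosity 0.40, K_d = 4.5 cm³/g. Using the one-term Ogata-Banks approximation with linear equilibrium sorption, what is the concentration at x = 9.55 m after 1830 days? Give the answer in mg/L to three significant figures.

3.89 mg/L

Retardation factor R = 1 + ρ_b·K_d/n = 1 + 1.96 × 4.5/0.40 = 23.05.
Sorption retards both mechanisms: v_R = v/R = 0.002230 m/day, D_R = D/R = 0.01310 m²/day.
v_R·t = 0.002230 × 1830 = 4.0809 m; 2√(D_R t) = 9.792 m; argument = (9.55 − 4.0809)/9.792 = 0.5585.
C = C₀ × ½·erfc(0.5585) = 18.1 × 0.2148 = 3.89 mg/L.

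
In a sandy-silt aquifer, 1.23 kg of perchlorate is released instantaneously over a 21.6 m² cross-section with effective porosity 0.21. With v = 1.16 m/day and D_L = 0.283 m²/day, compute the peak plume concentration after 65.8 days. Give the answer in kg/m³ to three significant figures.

0.0177 kg/m³

The peak of an instantaneous 1D plume sits at x = vt; there the Gaussian factor is 1 and C_max = M/(n_e·A·√(4πDt)), where n_e·A is the pore area the mass is dissolved in.
√(4πDt) = √(4π × 0.283 × 65.8) = 15.30 m, so C_max = 1.23/(0.21 × 21.6 × 15.30) = 0.0177 kg/m³.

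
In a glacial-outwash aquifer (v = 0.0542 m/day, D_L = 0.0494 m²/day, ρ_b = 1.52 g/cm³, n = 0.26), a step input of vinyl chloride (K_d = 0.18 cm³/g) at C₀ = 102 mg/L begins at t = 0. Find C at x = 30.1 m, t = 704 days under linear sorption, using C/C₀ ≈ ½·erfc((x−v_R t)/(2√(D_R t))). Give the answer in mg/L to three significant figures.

Retardation factor R = 1 + ρ_b·K_d/n = 1 + 1.52 × 0.18/0.26 = 2.052.
Sorption retards both mechanisms: v_R = v/R = 0.02641 m/day, D_R = D/R = 0.02407 m²/day.
v_R·t = 0.02641 × 704 = 18.59264 m; 2√(D_R t) = 8.233 m; argument = (30.1 − 18.59264)/8.233 = 1.398.
C = C₀ × ½·erfc(1.398) = 102 × 0.02402 = 2.45 mg/L.

2.45 mg/L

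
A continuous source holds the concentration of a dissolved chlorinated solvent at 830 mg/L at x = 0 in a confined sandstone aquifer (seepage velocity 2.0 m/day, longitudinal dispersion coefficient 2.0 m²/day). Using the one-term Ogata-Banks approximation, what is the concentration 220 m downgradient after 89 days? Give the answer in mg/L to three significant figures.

For a continuous step input, C/C₀ ≈ ½·erfc((x−vt)/(2√(Dt))).
vt = 2.0 × 89 = 178 m and 2√(Dt) = 2√(2.0 × 89) = 26.68 m.
Argument (x−vt)/(2√(Dt)) = (220 − 178)/26.68 = 1.574; ½·erfc(1.574) = 0.01301.
C = 830 × 0.01301 = 10.8 mg/L.

10.8 mg/L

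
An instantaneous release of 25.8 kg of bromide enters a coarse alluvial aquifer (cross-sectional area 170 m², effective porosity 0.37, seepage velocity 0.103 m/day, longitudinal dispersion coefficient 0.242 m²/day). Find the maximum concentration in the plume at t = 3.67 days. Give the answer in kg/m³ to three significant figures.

0.123 kg/m³

The peak of an instantaneous 1D plume sits at x = vt; there the Gaussian factor is 1 and C_max = M/(n_e·A·√(4πDt)), where n_e·A is the pore area the mass is dissolved in.
√(4πDt) = √(4π × 0.242 × 3.67) = 3.341 m, so C_max = 25.8/(0.37 × 170 × 3.341) = 0.123 kg/m³.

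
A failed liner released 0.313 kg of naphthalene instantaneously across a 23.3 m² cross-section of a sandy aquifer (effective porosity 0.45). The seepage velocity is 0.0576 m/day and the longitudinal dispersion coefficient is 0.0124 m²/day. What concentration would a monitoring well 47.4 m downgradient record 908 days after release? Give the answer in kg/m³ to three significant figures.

0.00147 kg/m³

For an instantaneous plane source, C(x,t) = M/(n_e·A·√(4πDt)) · exp(−(x−vt)²/(4Dt)), with n_e·A the pore (flow) area.
Plume center vt = 0.0576 × 908 = 52.3008 m, so the well at 47.4 m is 4.9008 m upgradient of the peak.
√(4πDt) = 11.89 m, giving peak height M/(n_e·A·√(4πDt)) = 0.313/(0.45 × 23.3 × 11.89) = 0.002511 kg/m³.
(x−vt)²/(4Dt) = (-4.9008)²/(4 × 0.0124 × 908) = 0.5333; exp(−0.5333) = 0.5867.
C = 0.002511 × 0.5867 = 0.00147 kg/m³.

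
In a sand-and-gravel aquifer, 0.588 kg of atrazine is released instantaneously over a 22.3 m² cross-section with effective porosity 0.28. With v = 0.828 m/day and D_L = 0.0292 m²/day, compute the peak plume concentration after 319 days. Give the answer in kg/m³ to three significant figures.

0.00870 kg/m³

The peak of an instantaneous 1D plume sits at x = vt; there the Gaussian factor is 1 and C_max = M/(n_e·A·√(4πDt)), where n_e·A is the pore area the mass is dissolved in.
√(4πDt) = √(4π × 0.0292 × 319) = 10.82 m, so C_max = 0.588/(0.28 × 22.3 × 10.82) = 0.00870 kg/m³.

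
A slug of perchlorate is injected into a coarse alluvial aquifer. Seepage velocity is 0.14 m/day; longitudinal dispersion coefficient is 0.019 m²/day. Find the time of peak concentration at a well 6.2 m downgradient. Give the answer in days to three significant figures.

43.3 days

For the 1D instantaneous-source solution, setting ∂C/∂t = 0 at fixed x gives v²t² + 2Dt − x² = 0, so t = (√(D² + v²x²) − D)/v².
√(D² + v²x²) = √(0.019² + 0.14² × 6.2²) = 0.8682; v² = 0.0196.
t = (0.8682 − 0.019)/0.0196 = 43.3 days (vs. the pure-advection estimate x/v = 44.3 d).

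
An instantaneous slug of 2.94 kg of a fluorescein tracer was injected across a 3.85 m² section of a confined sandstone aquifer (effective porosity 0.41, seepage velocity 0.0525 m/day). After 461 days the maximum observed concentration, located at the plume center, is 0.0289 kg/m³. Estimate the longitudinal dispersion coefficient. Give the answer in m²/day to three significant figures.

At the plume center C_max = M/(n_e·A·√(4πDt)), so D = M²/(4πt·(n_e·A·C_max)²).
n_e·A·C_max = 0.41 × 3.85 × 0.0289 = 0.04562 kg/m.
D = 2.94²/(4π × 461 × 0.04562²) = 0.717 m²/day.

0.717 m²/day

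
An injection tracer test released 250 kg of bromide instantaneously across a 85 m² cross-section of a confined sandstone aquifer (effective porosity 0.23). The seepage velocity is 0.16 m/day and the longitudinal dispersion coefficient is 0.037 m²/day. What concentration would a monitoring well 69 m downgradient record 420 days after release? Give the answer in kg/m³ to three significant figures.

For an instantaneous plane source, C(x,t) = M/(n_e·A·√(4πDt)) · exp(−(x−vt)²/(4Dt)), with n_e·A the pore (flow) area.
Plume center vt = 0.16 × 420 = 67.2 m, so the well at 69 m is 1.8 m downgradient of the peak.
√(4πDt) = 13.97 m, giving peak height M/(n_e·A·√(4πDt)) = 250/(0.23 × 85 × 13.97) = 0.9154 kg/m³.
(x−vt)²/(4Dt) = (1.8)²/(4 × 0.037 × 420) = 0.05212; exp(−0.05212) = 0.9492.
C = 0.9154 × 0.9492 = 0.869 kg/m³.

0.869 kg/m³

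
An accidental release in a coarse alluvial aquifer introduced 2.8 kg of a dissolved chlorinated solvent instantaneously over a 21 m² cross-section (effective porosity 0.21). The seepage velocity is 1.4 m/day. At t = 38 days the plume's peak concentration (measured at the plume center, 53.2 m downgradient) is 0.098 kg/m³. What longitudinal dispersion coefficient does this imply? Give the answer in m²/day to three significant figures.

0.0879 m²/day

At the plume center C_max = M/(n_e·A·√(4πDt)), so D = M²/(4πt·(n_e·A·C_max)²).
n_e·A·C_max = 0.21 × 21 × 0.098 = 0.4322 kg/m.
D = 2.8²/(4π × 38 × 0.4322²) = 0.0879 m²/day.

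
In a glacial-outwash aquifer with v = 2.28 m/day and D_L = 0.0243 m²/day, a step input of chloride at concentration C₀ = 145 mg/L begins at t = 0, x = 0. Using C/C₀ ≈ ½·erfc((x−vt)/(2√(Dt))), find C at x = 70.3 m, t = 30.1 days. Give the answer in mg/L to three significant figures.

12.1 mg/L

For a continuous step input, C/C₀ ≈ ½·erfc((x−vt)/(2√(Dt))).
vt = 2.28 × 30.1 = 68.628 m and 2√(Dt) = 2√(0.0243 × 30.1) = 1.710 m.
Argument (x−vt)/(2√(Dt)) = (70.3 − 68.628)/1.710 = 0.9778; ½·erfc(0.9778) = 0.08336.
C = 145 × 0.08336 = 12.1 mg/L.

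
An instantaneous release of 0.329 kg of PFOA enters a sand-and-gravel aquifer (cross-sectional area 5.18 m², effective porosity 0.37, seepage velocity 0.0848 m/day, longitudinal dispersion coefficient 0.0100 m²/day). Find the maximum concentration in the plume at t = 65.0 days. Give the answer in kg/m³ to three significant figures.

The peak of an instantaneous 1D plume sits at x = vt; there the Gaussian factor is 1 and C_max = M/(n_e·A·√(4πDt)), where n_e·A is the pore area the mass is dissolved in.
√(4πDt) = √(4π × 0.0100 × 65.0) = 2.858 m, so C_max = 0.329/(0.37 × 5.18 × 2.858) = 0.0601 kg/m³.

0.0601 kg/m³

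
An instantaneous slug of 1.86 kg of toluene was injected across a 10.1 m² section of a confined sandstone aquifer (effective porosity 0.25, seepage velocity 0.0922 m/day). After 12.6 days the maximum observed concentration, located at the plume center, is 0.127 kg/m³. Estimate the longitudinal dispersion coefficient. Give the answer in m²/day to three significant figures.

0.212 m²/day

At the plume center C_max = M/(n_e·A·√(4πDt)), so D = M²/(4πt·(n_e·A·C_max)²).
n_e·A·C_max = 0.25 × 10.1 × 0.127 = 0.3207 kg/m.
D = 1.86²/(4π × 12.6 × 0.3207²) = 0.212 m²/day.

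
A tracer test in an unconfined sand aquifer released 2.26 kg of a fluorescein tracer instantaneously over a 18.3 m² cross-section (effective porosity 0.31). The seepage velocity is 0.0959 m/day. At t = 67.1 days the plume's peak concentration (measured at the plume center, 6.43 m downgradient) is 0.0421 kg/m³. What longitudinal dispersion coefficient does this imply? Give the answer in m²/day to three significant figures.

At the plume center C_max = M/(n_e·A·√(4πDt)), so D = M²/(4πt·(n_e·A·C_max)²).
n_e·A·C_max = 0.31 × 18.3 × 0.0421 = 0.2388 kg/m.
D = 2.26²/(4π × 67.1 × 0.2388²) = 0.106 m²/day.

0.106 m²/day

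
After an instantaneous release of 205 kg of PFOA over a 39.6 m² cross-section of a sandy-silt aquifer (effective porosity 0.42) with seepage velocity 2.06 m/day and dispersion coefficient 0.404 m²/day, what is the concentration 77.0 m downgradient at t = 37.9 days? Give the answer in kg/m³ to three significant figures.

0.872 kg/m³

For an instantaneous plane source, C(x,t) = M/(n_e·A·√(4πDt)) · exp(−(x−vt)²/(4Dt)), with n_e·A the pore (flow) area.
Plume center vt = 2.06 × 37.9 = 78.074 m, so the well at 77.0 m is 1.074 m upgradient of the peak.
√(4πDt) = 13.87 m, giving peak height M/(n_e·A·√(4πDt)) = 205/(0.42 × 39.6 × 13.87) = 0.8887 kg/m³.
(x−vt)²/(4Dt) = (-1.074)²/(4 × 0.404 × 37.9) = 0.01883; exp(−0.01883) = 0.9813.
C = 0.8887 × 0.9813 = 0.872 kg/m³.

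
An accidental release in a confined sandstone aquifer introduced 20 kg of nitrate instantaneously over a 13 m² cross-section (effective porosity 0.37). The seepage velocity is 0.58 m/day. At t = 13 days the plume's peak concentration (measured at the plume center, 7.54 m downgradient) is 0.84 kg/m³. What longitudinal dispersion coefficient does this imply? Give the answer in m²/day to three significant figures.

At the plume center C_max = M/(n_e·A·√(4πDt)), so D = M²/(4πt·(n_e·A·C_max)²).
n_e·A·C_max = 0.37 × 13 × 0.84 = 4.040 kg/m.
D = 20²/(4π × 13 × 4.040²) = 0.150 m²/day.

0.150 m²/day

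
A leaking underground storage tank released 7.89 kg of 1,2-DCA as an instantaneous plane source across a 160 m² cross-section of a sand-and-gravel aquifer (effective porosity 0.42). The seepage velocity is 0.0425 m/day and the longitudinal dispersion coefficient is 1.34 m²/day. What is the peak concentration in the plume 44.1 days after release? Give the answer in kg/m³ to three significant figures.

The peak of an instantaneous 1D plume sits at x = vt; there the Gaussian factor is 1 and C_max = M/(n_e·A·√(4πDt)), where n_e·A is the pore area the mass is dissolved in.
√(4πDt) = √(4π × 1.34 × 44.1) = 27.25 m, so C_max = 7.89/(0.42 × 160 × 27.25) = 0.00431 kg/m³.

0.00431 kg/m³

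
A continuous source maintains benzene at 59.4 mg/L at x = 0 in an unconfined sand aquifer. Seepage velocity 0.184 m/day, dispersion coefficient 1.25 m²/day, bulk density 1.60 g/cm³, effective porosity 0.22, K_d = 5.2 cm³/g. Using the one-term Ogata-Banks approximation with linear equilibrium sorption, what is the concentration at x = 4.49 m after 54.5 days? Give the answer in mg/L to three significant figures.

Retardation factor R = 1 + ρ_b·K_d/n = 1 + 1.60 × 5.2/0.22 = 38.82.
Sorption retards both mechanisms: v_R = v/R = 0.004740 m/day, D_R = D/R = 0.03220 m²/day.
v_R·t = 0.004740 × 54.5 = 0.25833 m; 2√(D_R t) = 2.649 m; argument = (4.49 − 0.25833)/2.649 = 1.597.
C = C₀ × ½·erfc(1.597) = 59.4 × 0.01196 = 0.710 mg/L.

0.710 mg/L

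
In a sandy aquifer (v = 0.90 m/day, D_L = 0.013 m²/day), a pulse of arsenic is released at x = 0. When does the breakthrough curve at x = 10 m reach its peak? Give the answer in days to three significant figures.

11.1 days

For the 1D instantaneous-source solution, setting ∂C/∂t = 0 at fixed x gives v²t² + 2Dt − x² = 0, so t = (√(D² + v²x²) − D)/v².
√(D² + v²x²) = √(0.013² + 0.90² × 10²) = 9.000; v² = 0.81.
t = (9.000 − 0.013)/0.81 = 11.1 days (vs. the pure-advection estimate x/v = 11.1 d).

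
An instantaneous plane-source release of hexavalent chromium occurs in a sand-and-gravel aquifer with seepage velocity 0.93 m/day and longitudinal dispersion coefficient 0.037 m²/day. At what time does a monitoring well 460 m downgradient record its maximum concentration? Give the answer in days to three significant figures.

For the 1D instantaneous-source solution, setting ∂C/∂t = 0 at fixed x gives v²t² + 2Dt − x² = 0, so t = (√(D² + v²x²) − D)/v².
√(D² + v²x²) = √(0.037² + 0.93² × 460²) = 427.8; v² = 0.8649.
t = (427.8 − 0.037)/0.8649 = 495 days (vs. the pure-advection estimate x/v = 495 d).

495 days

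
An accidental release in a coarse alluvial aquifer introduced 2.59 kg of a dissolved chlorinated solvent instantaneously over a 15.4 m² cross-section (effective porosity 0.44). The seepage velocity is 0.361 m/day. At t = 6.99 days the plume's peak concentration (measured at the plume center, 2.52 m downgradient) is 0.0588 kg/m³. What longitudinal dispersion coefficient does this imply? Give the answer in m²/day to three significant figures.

At the plume center C_max = M/(n_e·A·√(4πDt)), so D = M²/(4πt·(n_e·A·C_max)²).
n_e·A·C_max = 0.44 × 15.4 × 0.0588 = 0.3984 kg/m.
D = 2.59²/(4π × 6.99 × 0.3984²) = 0.481 m²/day.

0.481 m²/day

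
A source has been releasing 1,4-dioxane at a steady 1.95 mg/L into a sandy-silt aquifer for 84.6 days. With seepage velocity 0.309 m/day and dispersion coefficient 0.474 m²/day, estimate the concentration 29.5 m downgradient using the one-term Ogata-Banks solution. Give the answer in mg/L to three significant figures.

0.690 mg/L

For a continuous step input, C/C₀ ≈ ½·erfc((x−vt)/(2√(Dt))).
vt = 0.309 × 84.6 = 26.1414 m and 2√(Dt) = 2√(0.474 × 84.6) = 12.66 m.
Argument (x−vt)/(2√(Dt)) = (29.5 − 26.1414)/12.66 = 0.2653; ½·erfc(0.2653) = 0.3538.
C = 1.95 × 0.3538 = 0.690 mg/L.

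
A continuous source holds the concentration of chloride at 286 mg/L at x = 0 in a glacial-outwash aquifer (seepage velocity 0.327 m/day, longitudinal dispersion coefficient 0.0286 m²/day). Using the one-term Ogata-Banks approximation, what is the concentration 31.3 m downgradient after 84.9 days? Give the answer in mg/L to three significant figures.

15.5 mg/L

For a continuous step input, C/C₀ ≈ ½·erfc((x−vt)/(2√(Dt))).
vt = 0.327 × 84.9 = 27.7623 m and 2√(Dt) = 2√(0.0286 × 84.9) = 3.116 m.
Argument (x−vt)/(2√(Dt)) = (31.3 − 27.7623)/3.116 = 1.135; ½·erfc(1.135) = 0.05423.
C = 286 × 0.05423 = 15.5 mg/L.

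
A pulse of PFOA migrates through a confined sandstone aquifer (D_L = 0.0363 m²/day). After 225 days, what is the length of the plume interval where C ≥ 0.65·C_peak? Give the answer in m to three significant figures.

7.50 m

The plume is Gaussian with σ = √(2Dt) = √(2 × 0.0363 × 225) = 4.042 m.
C/C_peak = exp(−Δx²/(2σ²)) = 0.65 ⇒ Δx = σ·√(−2 ln 0.65) = 4.042 × 0.9282 = 3.752 m.
Width = 2Δx = 7.50 m.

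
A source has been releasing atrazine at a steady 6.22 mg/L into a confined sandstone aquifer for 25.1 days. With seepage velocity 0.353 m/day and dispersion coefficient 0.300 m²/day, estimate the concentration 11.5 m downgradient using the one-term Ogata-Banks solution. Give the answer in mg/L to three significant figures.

1.54 mg/L

For a continuous step input, C/C₀ ≈ ½·erfc((x−vt)/(2√(Dt))).
vt = 0.353 × 25.1 = 8.8603 m and 2√(Dt) = 2√(0.300 × 25.1) = 5.488 m.
Argument (x−vt)/(2√(Dt)) = (11.5 − 8.8603)/5.488 = 0.4810; ½·erfc(0.4810) = 0.2482.
C = 6.22 × 0.2482 = 1.54 mg/L.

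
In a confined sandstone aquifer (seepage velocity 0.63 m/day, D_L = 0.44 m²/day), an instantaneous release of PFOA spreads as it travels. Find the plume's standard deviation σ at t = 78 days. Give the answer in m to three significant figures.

Dispersive spreading gives a Gaussian with σ² = 2Dt; advection only shifts the center.
σ = √(2 × 0.44 × 78) = 8.28 m.

8.28 m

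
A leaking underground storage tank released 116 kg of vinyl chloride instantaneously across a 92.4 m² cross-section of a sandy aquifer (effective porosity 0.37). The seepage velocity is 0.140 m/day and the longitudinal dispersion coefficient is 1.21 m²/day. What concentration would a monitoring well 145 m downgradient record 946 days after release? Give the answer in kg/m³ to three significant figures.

0.0273 kg/m³

For an instantaneous plane source, C(x,t) = M/(n_e·A·√(4πDt)) · exp(−(x−vt)²/(4Dt)), with n_e·A the pore (flow) area.
Plume center vt = 0.140 × 946 = 132.44 m, so the well at 145 m is 12.56 m downgradient of the peak.
√(4πDt) = 119.9 m, giving peak height M/(n_e·A·√(4πDt)) = 116/(0.37 × 92.4 × 119.9) = 0.02830 kg/m³.
(x−vt)²/(4Dt) = (12.56)²/(4 × 1.21 × 946) = 0.03445; exp(−0.03445) = 0.9661.
C = 0.02830 × 0.9661 = 0.0273 kg/m³.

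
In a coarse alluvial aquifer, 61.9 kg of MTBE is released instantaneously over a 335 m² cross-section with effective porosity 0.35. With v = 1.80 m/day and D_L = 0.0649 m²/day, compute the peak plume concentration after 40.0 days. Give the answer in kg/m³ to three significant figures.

The peak of an instantaneous 1D plume sits at x = vt; there the Gaussian factor is 1 and C_max = M/(n_e·A·√(4πDt)), where n_e·A is the pore area the mass is dissolved in.
√(4πDt) = √(4π × 0.0649 × 40.0) = 5.712 m, so C_max = 61.9/(0.35 × 335 × 5.712) = 0.0924 kg/m³.

0.0924 kg/m³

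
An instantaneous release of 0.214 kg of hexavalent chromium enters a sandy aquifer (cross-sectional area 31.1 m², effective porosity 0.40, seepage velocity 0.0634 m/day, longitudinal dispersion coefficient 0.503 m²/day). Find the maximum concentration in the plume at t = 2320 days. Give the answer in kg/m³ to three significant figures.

0.000142 kg/m³

The peak of an instantaneous 1D plume sits at x = vt; there the Gaussian factor is 1 and C_max = M/(n_e·A·√(4πDt)), where n_e·A is the pore area the mass is dissolved in.
√(4πDt) = √(4π × 0.503 × 2320) = 121.1 m, so C_max = 0.214/(0.40 × 31.1 × 121.1) = 0.000142 kg/m³.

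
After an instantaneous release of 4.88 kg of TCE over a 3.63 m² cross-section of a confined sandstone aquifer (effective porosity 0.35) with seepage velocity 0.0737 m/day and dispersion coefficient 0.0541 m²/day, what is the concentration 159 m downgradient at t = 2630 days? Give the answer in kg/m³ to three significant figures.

For an instantaneous plane source, C(x,t) = M/(n_e·A·√(4πDt)) · exp(−(x−vt)²/(4Dt)), with n_e·A the pore (flow) area.
Plume center vt = 0.0737 × 2630 = 193.831 m, so the well at 159 m is 34.831 m upgradient of the peak.
√(4πDt) = 42.28 m, giving peak height M/(n_e·A·√(4πDt)) = 4.88/(0.35 × 3.63 × 42.28) = 0.09085 kg/m³.
(x−vt)²/(4Dt) = (-34.831)²/(4 × 0.0541 × 2630) = 2.132; exp(−2.132) = 0.1186.
C = 0.09085 × 0.1186 = 0.0108 kg/m³.

0.0108 kg/m³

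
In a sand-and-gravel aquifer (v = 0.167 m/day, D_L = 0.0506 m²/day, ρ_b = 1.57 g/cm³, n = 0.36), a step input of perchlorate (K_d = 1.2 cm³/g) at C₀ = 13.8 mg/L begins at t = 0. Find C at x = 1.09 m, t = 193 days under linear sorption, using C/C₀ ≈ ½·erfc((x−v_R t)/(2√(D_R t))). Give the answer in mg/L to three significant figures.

13.7 mg/L

Retardation factor R = 1 + ρ_b·K_d/n = 1 + 1.57 × 1.2/0.36 = 6.233.
Sorption retards both mechanisms: v_R = v/R = 0.02679 m/day, D_R = D/R = 0.008118 m²/day.
v_R·t = 0.02679 × 193 = 5.17047 m; 2√(D_R t) = 2.503 m; argument = (1.09 − 5.17047)/2.503 = -1.630.
C = C₀ × ½·erfc(-1.630) = 13.8 × 0.9894 = 13.7 mg/L.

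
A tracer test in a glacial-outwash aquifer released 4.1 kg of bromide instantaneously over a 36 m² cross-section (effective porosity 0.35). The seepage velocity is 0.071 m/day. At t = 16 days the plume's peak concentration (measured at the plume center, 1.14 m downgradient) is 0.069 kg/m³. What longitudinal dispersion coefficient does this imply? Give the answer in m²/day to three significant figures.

0.111 m²/day

At the plume center C_max = M/(n_e·A·√(4πDt)), so D = M²/(4πt·(n_e·A·C_max)²).
n_e·A·C_max = 0.35 × 36 × 0.069 = 0.8694 kg/m.
D = 4.1²/(4π × 16 × 0.8694²) = 0.111 m²/day.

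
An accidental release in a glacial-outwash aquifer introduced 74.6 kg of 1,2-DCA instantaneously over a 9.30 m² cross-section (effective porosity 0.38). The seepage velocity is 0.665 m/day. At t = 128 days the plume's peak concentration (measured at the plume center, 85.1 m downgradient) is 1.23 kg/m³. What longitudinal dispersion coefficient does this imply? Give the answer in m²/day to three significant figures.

0.183 m²/day

At the plume center C_max = M/(n_e·A·√(4πDt)), so D = M²/(4πt·(n_e·A·C_max)²).
n_e·A·C_max = 0.38 × 9.30 × 1.23 = 4.347 kg/m.
D = 74.6²/(4π × 128 × 4.347²) = 0.183 m²/day.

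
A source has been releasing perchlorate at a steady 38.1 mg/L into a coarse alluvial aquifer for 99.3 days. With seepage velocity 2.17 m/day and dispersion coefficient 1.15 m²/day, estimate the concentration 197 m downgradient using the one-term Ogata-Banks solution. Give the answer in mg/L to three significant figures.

For a continuous step input, C/C₀ ≈ ½·erfc((x−vt)/(2√(Dt))).
vt = 2.17 × 99.3 = 215.481 m and 2√(Dt) = 2√(1.15 × 99.3) = 21.37 m.
Argument (x−vt)/(2√(Dt)) = (197 − 215.481)/21.37 = -0.8648; ½·erfc(-0.8648) = 0.8893.
C = 38.1 × 0.8893 = 33.9 mg/L.

33.9 mg/L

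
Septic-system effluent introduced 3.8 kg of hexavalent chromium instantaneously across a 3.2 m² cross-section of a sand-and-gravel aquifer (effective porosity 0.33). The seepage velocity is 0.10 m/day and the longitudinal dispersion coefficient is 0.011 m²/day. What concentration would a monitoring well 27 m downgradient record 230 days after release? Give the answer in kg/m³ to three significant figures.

0.131 kg/m³

For an instantaneous plane source, C(x,t) = M/(n_e·A·√(4πDt)) · exp(−(x−vt)²/(4Dt)), with n_e·A the pore (flow) area.
Plume center vt = 0.10 × 230 = 23 m, so the well at 27 m is 4 m downgradient of the peak.
√(4πDt) = 5.639 m, giving peak height M/(n_e·A·√(4πDt)) = 3.8/(0.33 × 3.2 × 5.639) = 0.6381 kg/m³.
(x−vt)²/(4Dt) = (4)²/(4 × 0.011 × 230) = 1.581; exp(−1.581) = 0.2058.
C = 0.6381 × 0.2058 = 0.131 kg/m³.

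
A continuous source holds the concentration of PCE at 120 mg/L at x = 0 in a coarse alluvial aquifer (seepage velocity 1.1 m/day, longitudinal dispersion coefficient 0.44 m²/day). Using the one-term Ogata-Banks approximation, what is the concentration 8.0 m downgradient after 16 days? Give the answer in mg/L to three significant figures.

For a continuous step input, C/C₀ ≈ ½·erfc((x−vt)/(2√(Dt))).
vt = 1.1 × 16 = 17.6 m and 2√(Dt) = 2√(0.44 × 16) = 5.307 m.
Argument (x−vt)/(2√(Dt)) = (8.0 − 17.6)/5.307 = -1.809; ½·erfc(-1.809) = 0.9947.
C = 120 × 0.9947 = 119 mg/L.

119 mg/L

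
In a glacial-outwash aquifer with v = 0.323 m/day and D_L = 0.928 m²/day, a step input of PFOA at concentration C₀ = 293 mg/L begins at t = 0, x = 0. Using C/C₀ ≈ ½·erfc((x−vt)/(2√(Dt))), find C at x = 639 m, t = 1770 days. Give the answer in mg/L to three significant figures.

For a continuous step input, C/C₀ ≈ ½·erfc((x−vt)/(2√(Dt))).
vt = 0.323 × 1770 = 571.71 m and 2√(Dt) = 2√(0.928 × 1770) = 81.06 m.
Argument (x−vt)/(2√(Dt)) = (639 − 571.71)/81.06 = 0.8301; ½·erfc(0.8301) = 0.1202.
C = 293 × 0.1202 = 35.2 mg/L.

35.2 mg/L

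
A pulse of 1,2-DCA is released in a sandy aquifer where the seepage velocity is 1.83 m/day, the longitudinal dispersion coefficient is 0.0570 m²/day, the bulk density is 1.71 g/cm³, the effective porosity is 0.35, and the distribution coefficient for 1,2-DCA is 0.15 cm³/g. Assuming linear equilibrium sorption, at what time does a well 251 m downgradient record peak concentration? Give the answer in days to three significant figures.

Retardation factor R = 1 + ρ_b·K_d/n = 1 + 1.71 × 0.15/0.35 = 1.733.
Sorption retards both mechanisms: v_R = v/R = 1.056 m/day, D_R = D/R = 0.03289 m²/day.
Peak time from v_R²t² + 2D_R t − x² = 0: t = (√(D_R² + v_R²x²) − D_R)/v_R².
√(D_R² + v_R²x²) = √(0.03289² + 1.056² × 251²) = 265.1; v_R² = 1.115.
t = (265.1 − 0.03289)/1.115 = 238 days.

238 days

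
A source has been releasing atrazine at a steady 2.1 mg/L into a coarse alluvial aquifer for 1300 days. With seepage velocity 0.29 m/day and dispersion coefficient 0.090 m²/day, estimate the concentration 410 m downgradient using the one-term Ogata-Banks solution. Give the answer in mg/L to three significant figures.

0.0325 mg/L

For a continuous step input, C/C₀ ≈ ½·erfc((x−vt)/(2√(Dt))).
vt = 0.29 × 1300 = 377 m and 2√(Dt) = 2√(0.090 × 1300) = 21.63 m.
Argument (x−vt)/(2√(Dt)) = (410 − 377)/21.63 = 1.526; ½·erfc(1.526) = 0.01546.
C = 2.1 × 0.01546 = 0.0325 mg/L.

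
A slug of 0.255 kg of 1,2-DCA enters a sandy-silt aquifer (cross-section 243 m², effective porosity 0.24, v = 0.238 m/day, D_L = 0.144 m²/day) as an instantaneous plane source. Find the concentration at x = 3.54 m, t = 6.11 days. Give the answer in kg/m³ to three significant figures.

For an instantaneous plane source, C(x,t) = M/(n_e·A·√(4πDt)) · exp(−(x−vt)²/(4Dt)), with n_e·A the pore (flow) area.
Plume center vt = 0.238 × 6.11 = 1.45418 m, so the well at 3.54 m is 2.08582 m downgradient of the peak.
√(4πDt) = 3.325 m, giving peak height M/(n_e·A·√(4πDt)) = 0.255/(0.24 × 243 × 3.325) = 0.001315 kg/m³.
(x−vt)²/(4Dt) = (2.08582)²/(4 × 0.144 × 6.11) = 1.236; exp(−1.236) = 0.2905.
C = 0.001315 × 0.2905 = 0.000382 kg/m³.

0.000382 kg/m³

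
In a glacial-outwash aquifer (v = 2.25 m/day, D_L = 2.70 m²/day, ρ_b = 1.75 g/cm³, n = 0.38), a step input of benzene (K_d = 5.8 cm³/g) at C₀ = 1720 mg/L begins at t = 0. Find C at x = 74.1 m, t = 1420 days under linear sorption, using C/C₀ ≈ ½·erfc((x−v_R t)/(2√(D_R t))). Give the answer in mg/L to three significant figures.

Retardation factor R = 1 + ρ_b·K_d/n = 1 + 1.75 × 5.8/0.38 = 27.71.
Sorption retards both mechanisms: v_R = v/R = 0.08120 m/day, D_R = D/R = 0.09744 m²/day.
v_R·t = 0.08120 × 1420 = 115.304 m; 2√(D_R t) = 23.53 m; argument = (74.1 − 115.304)/23.53 = -1.751.
C = C₀ × ½·erfc(-1.751) = 1720 × 0.9934 = 1710 mg/L.

1710 mg/L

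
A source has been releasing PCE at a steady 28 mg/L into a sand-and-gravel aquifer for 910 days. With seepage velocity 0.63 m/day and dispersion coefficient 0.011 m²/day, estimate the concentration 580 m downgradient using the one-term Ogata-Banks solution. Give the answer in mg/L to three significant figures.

For a continuous step input, C/C₀ ≈ ½·erfc((x−vt)/(2√(Dt))).
vt = 0.63 × 910 = 573.3 m and 2√(Dt) = 2√(0.011 × 910) = 6.328 m.
Argument (x−vt)/(2√(Dt)) = (580 − 573.3)/6.328 = 1.059; ½·erfc(1.059) = 0.06711.
C = 28 × 0.06711 = 1.88 mg/L.

1.88 mg/L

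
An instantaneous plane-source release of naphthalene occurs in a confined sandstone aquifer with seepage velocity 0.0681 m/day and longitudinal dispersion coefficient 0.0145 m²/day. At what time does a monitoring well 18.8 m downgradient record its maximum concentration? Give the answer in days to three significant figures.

273 days

For the 1D instantaneous-source solution, setting ∂C/∂t = 0 at fixed x gives v²t² + 2Dt − x² = 0, so t = (√(D² + v²x²) − D)/v².
√(D² + v²x²) = √(0.0145² + 0.0681² × 18.8²) = 1.280; v² = 0.00463761.
t = (1.280 − 0.0145)/0.00463761 = 273 days (vs. the pure-advection estimate x/v = 276 d).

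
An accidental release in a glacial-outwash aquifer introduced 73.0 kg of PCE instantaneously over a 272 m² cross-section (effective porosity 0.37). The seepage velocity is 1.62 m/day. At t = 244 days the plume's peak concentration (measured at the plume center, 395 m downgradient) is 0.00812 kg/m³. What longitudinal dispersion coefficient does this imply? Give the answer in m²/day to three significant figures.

At the plume center C_max = M/(n_e·A·√(4πDt)), so D = M²/(4πt·(n_e·A·C_max)²).
n_e·A·C_max = 0.37 × 272 × 0.00812 = 0.8172 kg/m.
D = 73.0²/(4π × 244 × 0.8172²) = 2.60 m²/day.

2.60 m²/day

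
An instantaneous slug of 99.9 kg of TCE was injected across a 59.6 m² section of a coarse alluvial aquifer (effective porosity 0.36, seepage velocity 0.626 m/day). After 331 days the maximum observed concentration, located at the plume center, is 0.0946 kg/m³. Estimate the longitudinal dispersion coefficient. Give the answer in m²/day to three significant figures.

At the plume center C_max = M/(n_e·A·√(4πDt)), so D = M²/(4πt·(n_e·A·C_max)²).
n_e·A·C_max = 0.36 × 59.6 × 0.0946 = 2.030 kg/m.
D = 99.9²/(4π × 331 × 2.030²) = 0.582 m²/day.

0.582 m²/day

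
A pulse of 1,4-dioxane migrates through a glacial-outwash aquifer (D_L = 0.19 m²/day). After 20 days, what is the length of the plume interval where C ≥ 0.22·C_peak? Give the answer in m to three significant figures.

9.59 m

The plume is Gaussian with σ = √(2Dt) = √(2 × 0.19 × 20) = 2.757 m.
C/C_peak = exp(−Δx²/(2σ²)) = 0.22 ⇒ Δx = σ·√(−2 ln 0.22) = 2.757 × 1.740 = 4.797 m.
Width = 2Δx = 9.59 m.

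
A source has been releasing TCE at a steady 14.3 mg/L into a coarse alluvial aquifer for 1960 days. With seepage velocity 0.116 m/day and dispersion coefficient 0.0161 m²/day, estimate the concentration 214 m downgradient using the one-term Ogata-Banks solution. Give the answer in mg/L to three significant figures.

13.6 mg/L

For a continuous step input, C/C₀ ≈ ½·erfc((x−vt)/(2√(Dt))).
vt = 0.116 × 1960 = 227.36 m and 2√(Dt) = 2√(0.0161 × 1960) = 11.23 m.
Argument (x−vt)/(2√(Dt)) = (214 − 227.36)/11.23 = -1.190; ½·erfc(-1.190) = 0.9538.
C = 14.3 × 0.9538 = 13.6 mg/L.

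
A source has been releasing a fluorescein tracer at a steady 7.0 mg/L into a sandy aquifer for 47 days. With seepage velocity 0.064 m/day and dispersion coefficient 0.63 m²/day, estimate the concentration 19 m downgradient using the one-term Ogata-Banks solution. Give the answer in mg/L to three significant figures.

0.132 mg/L

For a continuous step input, C/C₀ ≈ ½·erfc((x−vt)/(2√(Dt))).
vt = 0.064 × 47 = 3.008 m and 2√(Dt) = 2√(0.63 × 47) = 10.88 m.
Argument (x−vt)/(2√(Dt)) = (19 − 3.008)/10.88 = 1.470; ½·erfc(1.470) = 0.01881.
C = 7.0 × 0.01881 = 0.132 mg/L.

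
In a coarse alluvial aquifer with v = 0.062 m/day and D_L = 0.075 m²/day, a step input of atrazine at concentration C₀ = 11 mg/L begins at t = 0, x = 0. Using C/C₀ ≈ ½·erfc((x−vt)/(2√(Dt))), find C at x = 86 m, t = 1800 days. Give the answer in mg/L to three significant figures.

10.3 mg/L

For a continuous step input, C/C₀ ≈ ½·erfc((x−vt)/(2√(Dt))).
vt = 0.062 × 1800 = 111.6 m and 2√(Dt) = 2√(0.075 × 1800) = 23.24 m.
Argument (x−vt)/(2√(Dt)) = (86 − 111.6)/23.24 = -1.102; ½·erfc(-1.102) = 0.9404.
C = 11 × 0.9404 = 10.3 mg/L.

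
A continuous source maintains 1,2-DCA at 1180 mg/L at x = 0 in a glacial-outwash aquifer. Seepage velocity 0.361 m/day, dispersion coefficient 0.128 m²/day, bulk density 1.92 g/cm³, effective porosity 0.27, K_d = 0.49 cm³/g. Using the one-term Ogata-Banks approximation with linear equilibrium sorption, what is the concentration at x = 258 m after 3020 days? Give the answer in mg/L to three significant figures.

Retardation factor R = 1 + ρ_b·K_d/n = 1 + 1.92 × 0.49/0.27 = 4.484.
Sorption retards both mechanisms: v_R = v/R = 0.08051 m/day, D_R = D/R = 0.02855 m²/day.
v_R·t = 0.08051 × 3020 = 243.1402 m; 2√(D_R t) = 18.57 m; argument = (258 − 243.1402)/18.57 = 0.8002.
C = C₀ × ½·erfc(0.8002) = 1180 × 0.1289 = 152 mg/L.

152 mg/L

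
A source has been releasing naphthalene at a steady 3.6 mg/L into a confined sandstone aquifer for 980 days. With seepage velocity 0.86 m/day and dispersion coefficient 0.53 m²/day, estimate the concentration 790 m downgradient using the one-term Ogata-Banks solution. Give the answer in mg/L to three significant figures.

For a continuous step input, C/C₀ ≈ ½·erfc((x−vt)/(2√(Dt))).
vt = 0.86 × 980 = 842.8 m and 2√(Dt) = 2√(0.53 × 980) = 45.58 m.
Argument (x−vt)/(2√(Dt)) = (790 − 842.8)/45.58 = -1.158; ½·erfc(-1.158) = 0.9493.
C = 3.6 × 0.9493 = 3.42 mg/L.

3.42 mg/L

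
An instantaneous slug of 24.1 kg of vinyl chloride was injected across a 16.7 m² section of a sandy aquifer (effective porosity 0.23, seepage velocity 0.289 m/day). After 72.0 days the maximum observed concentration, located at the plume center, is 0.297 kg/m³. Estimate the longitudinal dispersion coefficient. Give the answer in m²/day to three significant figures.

At the plume center C_max = M/(n_e·A·√(4πDt)), so D = M²/(4πt·(n_e·A·C_max)²).
n_e·A·C_max = 0.23 × 16.7 × 0.297 = 1.141 kg/m.
D = 24.1²/(4π × 72.0 × 1.141²) = 0.493 m²/day.

0.493 m²/day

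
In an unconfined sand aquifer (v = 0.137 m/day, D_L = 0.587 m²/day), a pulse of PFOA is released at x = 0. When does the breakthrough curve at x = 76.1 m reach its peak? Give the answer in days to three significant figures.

525 days

For the 1D instantaneous-source solution, setting ∂C/∂t = 0 at fixed x gives v²t² + 2Dt − x² = 0, so t = (√(D² + v²x²) − D)/v².
√(D² + v²x²) = √(0.587² + 0.137² × 76.1²) = 10.44; v² = 0.018769.
t = (10.44 − 0.587)/0.018769 = 525 days (vs. the pure-advection estimate x/v = 555 d).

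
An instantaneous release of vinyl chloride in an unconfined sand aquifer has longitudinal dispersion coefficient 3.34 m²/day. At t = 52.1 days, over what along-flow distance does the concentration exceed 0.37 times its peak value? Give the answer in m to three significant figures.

52.6 m

The plume is Gaussian with σ = √(2Dt) = √(2 × 3.34 × 52.1) = 18.66 m.
C/C_peak = exp(−Δx²/(2σ²)) = 0.37 ⇒ Δx = σ·√(−2 ln 0.37) = 18.66 × 1.410 = 26.31 m.
Width = 2Δx = 52.6 m.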